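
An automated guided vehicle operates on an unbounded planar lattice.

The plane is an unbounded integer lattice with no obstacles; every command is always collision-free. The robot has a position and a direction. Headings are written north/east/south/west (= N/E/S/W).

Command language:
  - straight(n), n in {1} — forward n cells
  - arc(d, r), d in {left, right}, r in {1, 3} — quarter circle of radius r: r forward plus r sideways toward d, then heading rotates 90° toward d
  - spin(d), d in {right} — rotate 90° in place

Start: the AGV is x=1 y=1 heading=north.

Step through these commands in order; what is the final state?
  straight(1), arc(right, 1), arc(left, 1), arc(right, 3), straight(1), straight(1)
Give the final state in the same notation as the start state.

x=8 y=7 heading=east

start: x=1 y=1 heading=north
[1] after straight(1): x=1 y=2 heading=north
[2] after arc(right, 1): x=2 y=3 heading=east
[3] after arc(left, 1): x=3 y=4 heading=north
[4] after arc(right, 3): x=6 y=7 heading=east
[5] after straight(1): x=7 y=7 heading=east
[6] after straight(1): x=8 y=7 heading=east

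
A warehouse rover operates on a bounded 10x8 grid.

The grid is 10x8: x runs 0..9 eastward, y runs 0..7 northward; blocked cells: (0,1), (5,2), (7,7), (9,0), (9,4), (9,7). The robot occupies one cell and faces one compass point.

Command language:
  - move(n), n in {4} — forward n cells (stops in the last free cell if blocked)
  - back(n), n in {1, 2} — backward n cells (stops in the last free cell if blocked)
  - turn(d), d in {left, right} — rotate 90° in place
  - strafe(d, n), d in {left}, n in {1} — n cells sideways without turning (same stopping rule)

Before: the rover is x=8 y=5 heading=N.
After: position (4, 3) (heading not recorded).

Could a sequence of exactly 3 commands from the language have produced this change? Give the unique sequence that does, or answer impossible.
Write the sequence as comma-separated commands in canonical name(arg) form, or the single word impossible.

key: running move(4) before back(2) would end elsewhere — order is forced
begin: x=8 y=5 heading=N
1. back(2) → x=8 y=3 heading=N
2. turn(left) → x=8 y=3 heading=W
3. move(4) → x=4 y=3 heading=W
all 216 alternatives checked — unique.

back(2), turn(left), move(4)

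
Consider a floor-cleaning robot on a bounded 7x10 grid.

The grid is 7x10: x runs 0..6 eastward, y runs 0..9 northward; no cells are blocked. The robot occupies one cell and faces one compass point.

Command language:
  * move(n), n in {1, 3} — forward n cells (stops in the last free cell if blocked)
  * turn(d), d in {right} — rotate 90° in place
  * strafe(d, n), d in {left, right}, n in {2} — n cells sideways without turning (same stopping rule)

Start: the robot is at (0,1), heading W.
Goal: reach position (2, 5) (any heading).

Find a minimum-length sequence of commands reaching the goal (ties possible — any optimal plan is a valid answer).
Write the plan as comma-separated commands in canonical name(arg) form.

turn(right), move(1), move(3), strafe(right, 2)

t0: at (0,1), heading W
t=1 turn(right) ⇒ at (0,1), heading N
t=2 move(1) ⇒ at (0,2), heading N
t=3 move(3) ⇒ at (0,5), heading N
t=4 strafe(right, 2) ⇒ at (2,5), heading N
shorter routes all fall short; 4 is best.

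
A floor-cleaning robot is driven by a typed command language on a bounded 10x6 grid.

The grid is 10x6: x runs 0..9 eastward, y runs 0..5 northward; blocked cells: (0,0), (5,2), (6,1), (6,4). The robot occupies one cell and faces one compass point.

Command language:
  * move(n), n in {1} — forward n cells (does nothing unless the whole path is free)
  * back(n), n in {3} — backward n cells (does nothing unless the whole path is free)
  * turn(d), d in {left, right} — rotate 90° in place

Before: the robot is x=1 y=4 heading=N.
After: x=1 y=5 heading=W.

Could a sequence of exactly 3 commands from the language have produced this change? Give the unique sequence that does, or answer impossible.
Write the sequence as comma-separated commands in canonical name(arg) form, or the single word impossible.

move(1), move(1), turn(left)

key: order matters: swapping move(1) and turn(left) lands elsewhere
begin: x=1 y=4 heading=N
step 1 (move(1)): x=1 y=5 heading=N
step 2 (move(1)): x=1 y=5 heading=N
step 3 (turn(left)): x=1 y=5 heading=W
all 64 alternatives checked — unique.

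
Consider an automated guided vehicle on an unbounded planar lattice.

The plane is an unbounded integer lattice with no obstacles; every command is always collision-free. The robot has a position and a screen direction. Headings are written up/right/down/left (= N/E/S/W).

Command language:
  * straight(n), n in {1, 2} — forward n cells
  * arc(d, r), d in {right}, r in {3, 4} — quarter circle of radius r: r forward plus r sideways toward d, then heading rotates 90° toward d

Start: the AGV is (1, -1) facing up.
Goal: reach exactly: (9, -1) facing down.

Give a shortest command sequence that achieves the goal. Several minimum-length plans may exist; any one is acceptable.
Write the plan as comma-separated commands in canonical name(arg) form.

initial: (1, -1) facing up
t=1 arc(right, 4) ⇒ (5, 3) facing right
t=2 arc(right, 4) ⇒ (9, -1) facing down
shorter routes all fall short; 2 is best.

arc(right, 4), arc(right, 4)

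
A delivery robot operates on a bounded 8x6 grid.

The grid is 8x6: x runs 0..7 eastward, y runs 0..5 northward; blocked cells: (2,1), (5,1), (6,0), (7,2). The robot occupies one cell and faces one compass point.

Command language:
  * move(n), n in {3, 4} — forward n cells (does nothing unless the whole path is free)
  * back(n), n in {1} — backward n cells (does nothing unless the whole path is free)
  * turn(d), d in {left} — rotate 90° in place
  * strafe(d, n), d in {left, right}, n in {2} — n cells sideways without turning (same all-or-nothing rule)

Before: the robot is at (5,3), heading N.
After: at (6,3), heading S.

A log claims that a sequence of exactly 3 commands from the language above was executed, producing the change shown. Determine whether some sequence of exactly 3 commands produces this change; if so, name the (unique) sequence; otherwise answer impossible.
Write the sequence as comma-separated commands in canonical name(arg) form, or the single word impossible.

turn(left), back(1), turn(left)

key: cell and facing (now S) both changed — the 3 commands mix motion and turning
start: at (5,3), heading N
t=1 turn(left) ⇒ at (5,3), heading W
t=2 back(1) ⇒ at (6,3), heading W
t=3 turn(left) ⇒ at (6,3), heading S
uniquely the one of 216 3-step routes that fits.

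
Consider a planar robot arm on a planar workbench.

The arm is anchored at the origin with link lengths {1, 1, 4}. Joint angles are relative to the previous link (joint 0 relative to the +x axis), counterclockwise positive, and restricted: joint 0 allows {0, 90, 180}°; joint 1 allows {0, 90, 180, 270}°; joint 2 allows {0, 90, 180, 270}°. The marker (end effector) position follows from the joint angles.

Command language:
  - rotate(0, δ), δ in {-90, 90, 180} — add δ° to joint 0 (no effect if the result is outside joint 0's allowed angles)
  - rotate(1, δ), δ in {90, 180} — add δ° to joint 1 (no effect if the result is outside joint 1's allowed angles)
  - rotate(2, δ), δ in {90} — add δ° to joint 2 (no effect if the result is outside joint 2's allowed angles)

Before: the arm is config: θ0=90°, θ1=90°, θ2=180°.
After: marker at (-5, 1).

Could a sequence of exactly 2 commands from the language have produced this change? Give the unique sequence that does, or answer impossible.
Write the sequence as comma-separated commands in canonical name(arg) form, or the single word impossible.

from: config: θ0=90°, θ1=90°, θ2=180°
1. rotate(2, 90) → config: θ0=90°, θ1=90°, θ2=270°
2. rotate(2, 90) → config: θ0=90°, θ1=90°, θ2=0°
all 36 alternatives checked — unique.

rotate(2, 90), rotate(2, 90)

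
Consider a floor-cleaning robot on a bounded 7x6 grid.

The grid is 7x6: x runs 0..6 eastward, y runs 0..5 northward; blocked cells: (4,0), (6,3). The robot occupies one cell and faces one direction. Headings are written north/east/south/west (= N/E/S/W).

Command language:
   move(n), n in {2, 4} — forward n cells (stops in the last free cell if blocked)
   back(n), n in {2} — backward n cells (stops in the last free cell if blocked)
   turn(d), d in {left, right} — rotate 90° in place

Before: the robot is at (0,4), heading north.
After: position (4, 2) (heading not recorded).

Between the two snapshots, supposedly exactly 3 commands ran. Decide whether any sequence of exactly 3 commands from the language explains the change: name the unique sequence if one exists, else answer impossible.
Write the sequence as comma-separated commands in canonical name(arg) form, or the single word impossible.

back(2), turn(right), move(4)

key: running move(4) before back(2) would end elsewhere — order is forced
begin: at (0,4), heading north
1. back(2) → at (0,2), heading north
2. turn(right) → at (0,2), heading east
3. move(4) → at (4,2), heading east
no rival 3-sequence matches.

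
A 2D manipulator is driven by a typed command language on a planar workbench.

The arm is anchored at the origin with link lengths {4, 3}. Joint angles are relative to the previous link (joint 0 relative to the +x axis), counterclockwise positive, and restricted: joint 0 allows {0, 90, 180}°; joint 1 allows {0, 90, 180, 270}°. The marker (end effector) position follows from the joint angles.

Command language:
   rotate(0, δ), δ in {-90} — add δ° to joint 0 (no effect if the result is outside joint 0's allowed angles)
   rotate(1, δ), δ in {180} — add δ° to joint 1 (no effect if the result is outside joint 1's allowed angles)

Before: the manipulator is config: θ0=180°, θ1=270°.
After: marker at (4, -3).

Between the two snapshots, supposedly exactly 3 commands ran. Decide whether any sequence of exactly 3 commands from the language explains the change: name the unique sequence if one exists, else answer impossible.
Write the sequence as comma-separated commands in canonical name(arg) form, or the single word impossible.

rotate(0, -90), rotate(0, -90), rotate(0, -90)

t0: config: θ0=180°, θ1=270°
t=1 rotate(0, -90) ⇒ config: θ0=90°, θ1=270°
t=2 rotate(0, -90) ⇒ config: θ0=0°, θ1=270°
t=3 rotate(0, -90) ⇒ config: θ0=0°, θ1=270°
no rival 3-sequence matches.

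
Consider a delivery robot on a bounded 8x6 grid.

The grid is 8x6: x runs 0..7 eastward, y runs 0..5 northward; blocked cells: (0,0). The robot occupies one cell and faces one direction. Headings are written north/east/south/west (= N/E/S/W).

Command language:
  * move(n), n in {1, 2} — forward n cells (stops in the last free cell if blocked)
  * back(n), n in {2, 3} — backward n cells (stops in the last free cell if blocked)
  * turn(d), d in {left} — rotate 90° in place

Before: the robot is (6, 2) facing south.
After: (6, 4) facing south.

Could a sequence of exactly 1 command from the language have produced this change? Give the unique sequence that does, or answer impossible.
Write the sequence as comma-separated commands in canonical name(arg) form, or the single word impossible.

key: heading stays S — the single command does not turn
begin: (6, 2) facing south
[1] after back(2): (6, 4) facing south
no other 1-command option fits: unique.

back(2)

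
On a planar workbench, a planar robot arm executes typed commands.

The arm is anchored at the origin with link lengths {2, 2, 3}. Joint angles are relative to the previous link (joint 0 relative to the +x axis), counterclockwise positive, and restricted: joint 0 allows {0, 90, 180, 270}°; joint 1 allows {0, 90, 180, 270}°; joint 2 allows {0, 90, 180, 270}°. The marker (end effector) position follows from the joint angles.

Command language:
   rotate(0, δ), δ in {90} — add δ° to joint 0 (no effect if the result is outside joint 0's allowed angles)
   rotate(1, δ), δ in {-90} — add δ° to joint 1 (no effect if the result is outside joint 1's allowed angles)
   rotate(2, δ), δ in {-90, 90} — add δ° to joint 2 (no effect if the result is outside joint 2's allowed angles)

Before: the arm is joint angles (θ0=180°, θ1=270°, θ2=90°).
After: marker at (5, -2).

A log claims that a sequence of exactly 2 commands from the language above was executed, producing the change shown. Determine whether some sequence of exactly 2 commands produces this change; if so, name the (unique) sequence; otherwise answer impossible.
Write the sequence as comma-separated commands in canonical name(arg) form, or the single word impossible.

rotate(0, 90), rotate(0, 90)

t0: joint angles (θ0=180°, θ1=270°, θ2=90°)
[1] after rotate(0, 90): joint angles (θ0=270°, θ1=270°, θ2=90°)
[2] after rotate(0, 90): joint angles (θ0=0°, θ1=270°, θ2=90°)
no other 2-command option fits: unique.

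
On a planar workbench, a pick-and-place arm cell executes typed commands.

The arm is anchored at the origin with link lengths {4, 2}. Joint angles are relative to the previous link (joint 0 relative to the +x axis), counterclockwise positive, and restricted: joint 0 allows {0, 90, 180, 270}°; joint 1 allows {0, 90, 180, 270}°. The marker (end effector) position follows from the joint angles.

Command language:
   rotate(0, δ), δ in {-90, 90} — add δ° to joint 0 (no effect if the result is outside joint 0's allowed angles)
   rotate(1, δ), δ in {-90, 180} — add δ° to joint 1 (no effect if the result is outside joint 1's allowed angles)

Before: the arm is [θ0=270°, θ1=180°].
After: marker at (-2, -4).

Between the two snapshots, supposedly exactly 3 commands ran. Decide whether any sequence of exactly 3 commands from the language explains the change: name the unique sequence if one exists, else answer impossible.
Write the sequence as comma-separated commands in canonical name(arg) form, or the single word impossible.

t0: [θ0=270°, θ1=180°]
t=1 rotate(1, -90) ⇒ [θ0=270°, θ1=90°]
t=2 rotate(1, -90) ⇒ [θ0=270°, θ1=0°]
t=3 rotate(1, -90) ⇒ [θ0=270°, θ1=270°]
uniquely the one of 64 3-step routes that fits.

rotate(1, -90), rotate(1, -90), rotate(1, -90)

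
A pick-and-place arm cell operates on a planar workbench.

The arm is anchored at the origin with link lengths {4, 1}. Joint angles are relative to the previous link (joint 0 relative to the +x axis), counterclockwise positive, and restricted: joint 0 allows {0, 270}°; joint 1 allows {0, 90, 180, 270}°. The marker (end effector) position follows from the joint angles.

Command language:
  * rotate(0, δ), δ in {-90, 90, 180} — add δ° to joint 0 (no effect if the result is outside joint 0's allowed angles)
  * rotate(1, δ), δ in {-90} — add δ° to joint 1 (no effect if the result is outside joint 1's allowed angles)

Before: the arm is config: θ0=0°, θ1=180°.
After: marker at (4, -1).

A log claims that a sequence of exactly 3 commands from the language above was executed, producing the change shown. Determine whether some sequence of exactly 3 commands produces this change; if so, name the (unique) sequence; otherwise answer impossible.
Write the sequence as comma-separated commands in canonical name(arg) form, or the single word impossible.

begin: config: θ0=0°, θ1=180°
t=1 rotate(1, -90) ⇒ config: θ0=0°, θ1=90°
t=2 rotate(1, -90) ⇒ config: θ0=0°, θ1=0°
t=3 rotate(1, -90) ⇒ config: θ0=0°, θ1=270°
no other 3-command option fits: unique.

rotate(1, -90), rotate(1, -90), rotate(1, -90)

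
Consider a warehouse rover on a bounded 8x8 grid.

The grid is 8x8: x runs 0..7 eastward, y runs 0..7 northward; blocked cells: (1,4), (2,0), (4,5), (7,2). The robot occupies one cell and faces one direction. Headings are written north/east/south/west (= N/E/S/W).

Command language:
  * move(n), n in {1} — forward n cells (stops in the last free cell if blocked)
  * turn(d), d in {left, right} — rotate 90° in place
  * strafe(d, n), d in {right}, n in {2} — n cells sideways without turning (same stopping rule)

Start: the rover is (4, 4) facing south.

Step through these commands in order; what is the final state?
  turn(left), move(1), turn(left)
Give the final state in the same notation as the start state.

t0: (4, 4) facing south
t=1 turn(left) ⇒ (4, 4) facing east
t=2 move(1) ⇒ (5, 4) facing east
t=3 turn(left) ⇒ (5, 4) facing north

(5, 4) facing north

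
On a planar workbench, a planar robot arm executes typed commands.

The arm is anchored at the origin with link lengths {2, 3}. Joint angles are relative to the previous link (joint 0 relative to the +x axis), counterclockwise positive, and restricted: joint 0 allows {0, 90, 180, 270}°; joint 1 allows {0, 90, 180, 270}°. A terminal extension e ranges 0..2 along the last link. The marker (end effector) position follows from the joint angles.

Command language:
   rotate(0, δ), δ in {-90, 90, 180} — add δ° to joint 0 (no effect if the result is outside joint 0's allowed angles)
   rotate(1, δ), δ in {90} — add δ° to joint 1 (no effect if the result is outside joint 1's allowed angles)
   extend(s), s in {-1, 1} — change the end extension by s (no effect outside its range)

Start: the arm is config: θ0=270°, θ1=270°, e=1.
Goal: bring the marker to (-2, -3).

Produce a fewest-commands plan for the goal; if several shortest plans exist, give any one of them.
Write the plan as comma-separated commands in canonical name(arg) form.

begin: config: θ0=270°, θ1=270°, e=1
t=1 extend(-1) ⇒ config: θ0=270°, θ1=270°, e=0
t=2 rotate(0, -90) ⇒ config: θ0=180°, θ1=270°, e=0
t=3 rotate(1, 90) ⇒ config: θ0=180°, θ1=0°, e=0
t=4 rotate(1, 90) ⇒ config: θ0=180°, θ1=90°, e=0
nothing shorter than 4 reaches the goal.

extend(-1), rotate(0, -90), rotate(1, 90), rotate(1, 90)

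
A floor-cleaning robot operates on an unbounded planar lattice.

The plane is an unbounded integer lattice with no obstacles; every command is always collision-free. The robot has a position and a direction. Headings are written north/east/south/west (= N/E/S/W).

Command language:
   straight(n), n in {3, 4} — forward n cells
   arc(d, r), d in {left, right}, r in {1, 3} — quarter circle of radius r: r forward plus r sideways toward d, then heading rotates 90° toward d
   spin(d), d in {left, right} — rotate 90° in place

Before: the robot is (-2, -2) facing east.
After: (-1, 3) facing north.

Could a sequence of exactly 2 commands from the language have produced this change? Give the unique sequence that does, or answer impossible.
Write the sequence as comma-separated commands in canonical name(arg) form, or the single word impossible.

key: order matters: swapping arc(left, 1) and straight(4) lands elsewhere
initial: (-2, -2) facing east
step 1 (arc(left, 1)): (-1, -1) facing north
step 2 (straight(4)): (-1, 3) facing north
no other 2-command option fits: unique.

arc(left, 1), straight(4)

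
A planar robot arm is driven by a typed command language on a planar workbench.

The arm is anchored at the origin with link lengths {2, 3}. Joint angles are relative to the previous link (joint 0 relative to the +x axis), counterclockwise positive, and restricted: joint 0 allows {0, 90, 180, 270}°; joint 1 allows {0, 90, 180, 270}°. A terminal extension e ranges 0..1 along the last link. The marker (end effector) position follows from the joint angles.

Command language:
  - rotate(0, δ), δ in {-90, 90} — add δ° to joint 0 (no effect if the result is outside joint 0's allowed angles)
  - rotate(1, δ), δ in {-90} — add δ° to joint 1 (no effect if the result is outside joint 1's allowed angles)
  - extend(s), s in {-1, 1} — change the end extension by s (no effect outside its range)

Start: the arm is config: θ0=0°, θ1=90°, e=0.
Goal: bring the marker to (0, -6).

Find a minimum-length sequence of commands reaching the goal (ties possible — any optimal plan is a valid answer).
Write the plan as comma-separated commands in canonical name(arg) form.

begin: config: θ0=0°, θ1=90°, e=0
step 1 (rotate(0, -90)): config: θ0=270°, θ1=90°, e=0
step 2 (extend(1)): config: θ0=270°, θ1=90°, e=1
step 3 (rotate(1, -90)): config: θ0=270°, θ1=0°, e=1
shorter routes all fall short; 3 is best.

rotate(0, -90), extend(1), rotate(1, -90)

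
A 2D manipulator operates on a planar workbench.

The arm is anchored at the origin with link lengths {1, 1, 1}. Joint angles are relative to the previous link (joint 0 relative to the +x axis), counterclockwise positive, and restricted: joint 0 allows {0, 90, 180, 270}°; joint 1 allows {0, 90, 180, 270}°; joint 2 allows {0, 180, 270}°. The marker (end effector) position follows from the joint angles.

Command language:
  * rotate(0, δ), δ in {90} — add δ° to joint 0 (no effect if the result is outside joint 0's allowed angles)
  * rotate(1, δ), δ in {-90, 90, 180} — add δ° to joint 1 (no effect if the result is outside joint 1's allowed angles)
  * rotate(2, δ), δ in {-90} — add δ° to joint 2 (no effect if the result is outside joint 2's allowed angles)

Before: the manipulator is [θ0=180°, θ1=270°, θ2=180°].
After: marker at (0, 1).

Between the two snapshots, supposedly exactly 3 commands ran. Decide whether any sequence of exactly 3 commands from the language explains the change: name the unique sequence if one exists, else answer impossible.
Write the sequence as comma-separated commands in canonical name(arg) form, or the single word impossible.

rotate(0, 90), rotate(0, 90), rotate(0, 90)

initial: [θ0=180°, θ1=270°, θ2=180°]
1. rotate(0, 90) → [θ0=270°, θ1=270°, θ2=180°]
2. rotate(0, 90) → [θ0=0°, θ1=270°, θ2=180°]
3. rotate(0, 90) → [θ0=90°, θ1=270°, θ2=180°]
no rival 3-sequence matches.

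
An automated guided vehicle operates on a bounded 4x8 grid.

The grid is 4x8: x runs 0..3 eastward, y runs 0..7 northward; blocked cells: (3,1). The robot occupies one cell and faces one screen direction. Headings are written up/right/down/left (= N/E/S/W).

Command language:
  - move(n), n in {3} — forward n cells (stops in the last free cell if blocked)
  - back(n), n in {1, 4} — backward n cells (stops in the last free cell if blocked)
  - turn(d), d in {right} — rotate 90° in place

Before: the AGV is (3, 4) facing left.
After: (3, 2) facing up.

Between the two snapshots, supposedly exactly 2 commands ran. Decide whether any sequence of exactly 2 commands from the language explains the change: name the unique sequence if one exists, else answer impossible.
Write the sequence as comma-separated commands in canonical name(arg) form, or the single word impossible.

key: running back(4) before turn(right) would end elsewhere — order is forced
from: (3, 4) facing left
t=1 turn(right) ⇒ (3, 4) facing up
t=2 back(4) ⇒ (3, 2) facing up
no other 2-command option fits: unique.

turn(right), back(4)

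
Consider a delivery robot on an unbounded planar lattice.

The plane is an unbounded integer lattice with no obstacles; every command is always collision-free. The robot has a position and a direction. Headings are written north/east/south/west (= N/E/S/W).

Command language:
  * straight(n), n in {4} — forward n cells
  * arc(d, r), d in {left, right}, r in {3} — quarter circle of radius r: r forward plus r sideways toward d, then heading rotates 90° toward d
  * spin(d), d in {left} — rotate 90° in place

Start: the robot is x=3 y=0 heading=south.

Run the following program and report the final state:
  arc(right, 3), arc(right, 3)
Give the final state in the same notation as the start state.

x=-3 y=0 heading=north

start: x=3 y=0 heading=south
1. arc(right, 3) → x=0 y=-3 heading=west
2. arc(right, 3) → x=-3 y=0 heading=north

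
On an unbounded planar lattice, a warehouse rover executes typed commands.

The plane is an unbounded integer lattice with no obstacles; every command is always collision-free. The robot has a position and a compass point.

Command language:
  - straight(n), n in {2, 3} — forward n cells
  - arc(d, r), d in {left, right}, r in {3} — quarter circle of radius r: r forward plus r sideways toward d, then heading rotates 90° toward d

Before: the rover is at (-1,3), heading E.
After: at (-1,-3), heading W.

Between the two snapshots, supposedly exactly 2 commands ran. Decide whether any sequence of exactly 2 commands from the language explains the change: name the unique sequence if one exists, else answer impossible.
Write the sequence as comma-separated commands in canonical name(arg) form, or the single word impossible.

arc(right, 3), arc(right, 3)

key: cell and facing (now W) both changed — the 2 commands mix motion and turning
begin: at (-1,3), heading E
[1] after arc(right, 3): at (2,0), heading S
[2] after arc(right, 3): at (-1,-3), heading W
no other 2-command option fits: unique.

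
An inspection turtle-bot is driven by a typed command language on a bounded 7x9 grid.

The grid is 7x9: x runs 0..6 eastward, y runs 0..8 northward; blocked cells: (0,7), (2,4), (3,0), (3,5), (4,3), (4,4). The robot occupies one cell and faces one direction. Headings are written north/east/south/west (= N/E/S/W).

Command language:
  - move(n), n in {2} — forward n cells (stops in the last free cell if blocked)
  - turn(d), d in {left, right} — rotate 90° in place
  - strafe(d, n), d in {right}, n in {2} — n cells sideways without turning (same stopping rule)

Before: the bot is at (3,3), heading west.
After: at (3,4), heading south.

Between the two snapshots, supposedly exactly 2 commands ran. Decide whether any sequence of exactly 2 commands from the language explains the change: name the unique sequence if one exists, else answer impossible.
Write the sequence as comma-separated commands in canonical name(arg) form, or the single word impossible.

strafe(right, 2), turn(left)

key: strafe(right, 2) is stopped early by the blocked cell at (3,5)
begin: at (3,3), heading west
t=1 strafe(right, 2) ⇒ at (3,4), heading west
t=2 turn(left) ⇒ at (3,4), heading south
no other 2-command option fits: unique.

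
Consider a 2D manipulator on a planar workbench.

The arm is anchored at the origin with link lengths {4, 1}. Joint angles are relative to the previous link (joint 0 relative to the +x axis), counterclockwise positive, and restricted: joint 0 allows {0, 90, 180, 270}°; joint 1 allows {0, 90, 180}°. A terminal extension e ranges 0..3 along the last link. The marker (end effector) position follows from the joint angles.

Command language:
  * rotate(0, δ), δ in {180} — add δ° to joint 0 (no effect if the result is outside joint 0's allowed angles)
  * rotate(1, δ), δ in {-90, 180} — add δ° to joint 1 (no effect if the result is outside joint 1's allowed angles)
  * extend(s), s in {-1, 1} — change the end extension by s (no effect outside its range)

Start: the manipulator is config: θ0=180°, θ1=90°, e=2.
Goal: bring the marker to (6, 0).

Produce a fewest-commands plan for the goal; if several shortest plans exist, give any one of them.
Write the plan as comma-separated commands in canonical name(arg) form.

rotate(0, 180), rotate(1, -90), extend(-1)

from: config: θ0=180°, θ1=90°, e=2
step 1 (rotate(0, 180)): config: θ0=0°, θ1=90°, e=2
step 2 (rotate(1, -90)): config: θ0=0°, θ1=0°, e=2
step 3 (extend(-1)): config: θ0=0°, θ1=0°, e=1
no 2-step plan works, so 3 is optimal.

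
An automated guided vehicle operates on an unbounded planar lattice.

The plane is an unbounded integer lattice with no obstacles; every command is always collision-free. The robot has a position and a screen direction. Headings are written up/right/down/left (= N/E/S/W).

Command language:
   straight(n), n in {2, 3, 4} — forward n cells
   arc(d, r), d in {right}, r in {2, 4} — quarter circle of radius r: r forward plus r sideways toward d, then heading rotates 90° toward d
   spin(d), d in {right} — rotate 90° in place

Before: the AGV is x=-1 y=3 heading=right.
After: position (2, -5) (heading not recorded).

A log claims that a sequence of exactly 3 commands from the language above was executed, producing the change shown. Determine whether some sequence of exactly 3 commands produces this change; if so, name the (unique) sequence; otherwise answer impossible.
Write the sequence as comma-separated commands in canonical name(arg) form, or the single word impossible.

straight(3), arc(right, 4), arc(right, 4)

key: order matters: swapping straight(3) and arc(right, 4) lands elsewhere
t0: x=-1 y=3 heading=right
step 1 (straight(3)): x=2 y=3 heading=right
step 2 (arc(right, 4)): x=6 y=-1 heading=down
step 3 (arc(right, 4)): x=2 y=-5 heading=left
all 216 alternatives checked — unique.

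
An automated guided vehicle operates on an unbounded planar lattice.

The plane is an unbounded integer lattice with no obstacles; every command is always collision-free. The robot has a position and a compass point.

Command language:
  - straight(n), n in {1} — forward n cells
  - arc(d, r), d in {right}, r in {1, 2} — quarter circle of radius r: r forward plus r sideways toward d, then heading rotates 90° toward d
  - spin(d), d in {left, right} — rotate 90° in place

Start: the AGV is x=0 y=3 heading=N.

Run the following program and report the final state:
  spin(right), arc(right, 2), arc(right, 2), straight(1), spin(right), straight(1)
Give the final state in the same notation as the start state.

x=-1 y=0 heading=N

begin: x=0 y=3 heading=N
step 1 (spin(right)): x=0 y=3 heading=E
step 2 (arc(right, 2)): x=2 y=1 heading=S
step 3 (arc(right, 2)): x=0 y=-1 heading=W
step 4 (straight(1)): x=-1 y=-1 heading=W
step 5 (spin(right)): x=-1 y=-1 heading=N
step 6 (straight(1)): x=-1 y=0 heading=N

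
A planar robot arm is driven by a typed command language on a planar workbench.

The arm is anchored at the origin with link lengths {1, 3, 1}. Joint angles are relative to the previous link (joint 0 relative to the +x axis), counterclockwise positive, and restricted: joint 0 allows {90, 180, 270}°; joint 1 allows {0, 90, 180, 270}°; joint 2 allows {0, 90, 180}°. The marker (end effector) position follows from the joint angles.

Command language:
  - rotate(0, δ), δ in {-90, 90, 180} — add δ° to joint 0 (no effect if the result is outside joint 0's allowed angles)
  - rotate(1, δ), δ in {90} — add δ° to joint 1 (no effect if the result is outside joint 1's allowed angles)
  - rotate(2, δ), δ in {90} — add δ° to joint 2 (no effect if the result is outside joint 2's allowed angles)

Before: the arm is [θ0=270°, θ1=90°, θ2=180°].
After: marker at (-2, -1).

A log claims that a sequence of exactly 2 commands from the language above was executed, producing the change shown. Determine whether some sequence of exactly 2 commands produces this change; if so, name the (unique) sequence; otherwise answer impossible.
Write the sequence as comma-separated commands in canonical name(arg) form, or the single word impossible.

from: [θ0=270°, θ1=90°, θ2=180°]
1. rotate(1, 90) → [θ0=270°, θ1=180°, θ2=180°]
2. rotate(1, 90) → [θ0=270°, θ1=270°, θ2=180°]
all 25 alternatives checked — unique.

rotate(1, 90), rotate(1, 90)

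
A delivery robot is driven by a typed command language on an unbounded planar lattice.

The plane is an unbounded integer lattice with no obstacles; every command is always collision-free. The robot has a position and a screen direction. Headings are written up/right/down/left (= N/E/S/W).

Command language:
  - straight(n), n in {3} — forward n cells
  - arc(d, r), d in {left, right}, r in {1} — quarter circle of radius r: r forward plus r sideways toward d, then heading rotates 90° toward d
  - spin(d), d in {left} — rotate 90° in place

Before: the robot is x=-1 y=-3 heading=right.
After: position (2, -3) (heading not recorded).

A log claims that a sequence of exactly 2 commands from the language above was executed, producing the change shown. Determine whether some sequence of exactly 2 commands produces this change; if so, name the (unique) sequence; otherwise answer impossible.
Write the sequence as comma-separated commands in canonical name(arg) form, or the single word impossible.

straight(3), spin(left)

key: running spin(left) before straight(3) would end elsewhere — order is forced
start: x=-1 y=-3 heading=right
step 1 (straight(3)): x=2 y=-3 heading=right
step 2 (spin(left)): x=2 y=-3 heading=up
uniquely the one of 16 2-step routes that fits.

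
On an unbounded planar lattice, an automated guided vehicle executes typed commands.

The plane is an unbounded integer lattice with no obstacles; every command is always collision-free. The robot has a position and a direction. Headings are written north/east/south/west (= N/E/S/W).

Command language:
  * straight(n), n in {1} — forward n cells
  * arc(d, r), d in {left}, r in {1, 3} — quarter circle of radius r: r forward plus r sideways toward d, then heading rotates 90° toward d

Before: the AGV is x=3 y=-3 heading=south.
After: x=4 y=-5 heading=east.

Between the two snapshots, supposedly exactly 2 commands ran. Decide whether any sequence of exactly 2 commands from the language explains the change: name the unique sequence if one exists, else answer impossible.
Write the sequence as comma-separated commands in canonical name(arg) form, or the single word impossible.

straight(1), arc(left, 1)

key: order matters: swapping straight(1) and arc(left, 1) lands elsewhere
start: x=3 y=-3 heading=south
step 1 (straight(1)): x=3 y=-4 heading=south
step 2 (arc(left, 1)): x=4 y=-5 heading=east
no other 2-command option fits: unique.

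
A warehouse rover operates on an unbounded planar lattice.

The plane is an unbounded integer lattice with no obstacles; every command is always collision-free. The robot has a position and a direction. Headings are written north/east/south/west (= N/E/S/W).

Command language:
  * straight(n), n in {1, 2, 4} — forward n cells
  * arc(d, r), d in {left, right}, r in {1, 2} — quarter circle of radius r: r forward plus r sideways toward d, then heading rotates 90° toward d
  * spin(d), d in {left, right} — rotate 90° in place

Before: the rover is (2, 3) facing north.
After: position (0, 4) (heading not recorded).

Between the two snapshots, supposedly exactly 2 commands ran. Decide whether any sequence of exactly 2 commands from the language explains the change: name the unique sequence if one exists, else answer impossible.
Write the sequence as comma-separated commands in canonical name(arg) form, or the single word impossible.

key: running straight(1) before arc(left, 1) would end elsewhere — order is forced
t0: (2, 3) facing north
[1] after arc(left, 1): (1, 4) facing west
[2] after straight(1): (0, 4) facing west
no rival 2-sequence matches.

arc(left, 1), straight(1)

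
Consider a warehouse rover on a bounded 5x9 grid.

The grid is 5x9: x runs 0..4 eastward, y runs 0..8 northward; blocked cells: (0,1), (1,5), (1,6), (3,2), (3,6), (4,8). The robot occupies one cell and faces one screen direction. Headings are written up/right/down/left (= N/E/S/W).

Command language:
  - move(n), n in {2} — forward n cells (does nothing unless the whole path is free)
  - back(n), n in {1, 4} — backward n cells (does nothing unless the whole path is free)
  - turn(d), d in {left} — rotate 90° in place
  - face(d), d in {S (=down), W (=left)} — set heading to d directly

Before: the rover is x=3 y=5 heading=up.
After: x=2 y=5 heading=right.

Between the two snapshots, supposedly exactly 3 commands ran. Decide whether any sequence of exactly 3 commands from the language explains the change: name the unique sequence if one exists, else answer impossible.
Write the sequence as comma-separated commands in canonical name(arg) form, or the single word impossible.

face(S), turn(left), back(1)

key: running back(1) before face(S) would end elsewhere — order is forced
start: x=3 y=5 heading=up
step 1 (face(S)): x=3 y=5 heading=down
step 2 (turn(left)): x=3 y=5 heading=right
step 3 (back(1)): x=2 y=5 heading=right
no rival 3-sequence matches.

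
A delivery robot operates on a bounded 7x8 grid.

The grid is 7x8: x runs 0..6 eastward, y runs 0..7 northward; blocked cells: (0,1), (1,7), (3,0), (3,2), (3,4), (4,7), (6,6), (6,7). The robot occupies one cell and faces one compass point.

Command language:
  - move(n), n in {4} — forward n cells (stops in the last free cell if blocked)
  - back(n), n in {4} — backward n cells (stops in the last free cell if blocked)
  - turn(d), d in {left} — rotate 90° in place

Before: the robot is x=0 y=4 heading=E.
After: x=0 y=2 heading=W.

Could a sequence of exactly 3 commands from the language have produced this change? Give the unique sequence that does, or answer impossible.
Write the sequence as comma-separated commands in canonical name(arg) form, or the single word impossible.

key: back(4) is stopped early by the blocked cell at (0,1)
initial: x=0 y=4 heading=E
step 1 (turn(left)): x=0 y=4 heading=N
step 2 (back(4)): x=0 y=2 heading=N
step 3 (turn(left)): x=0 y=2 heading=W
no rival 3-sequence matches.

turn(left), back(4), turn(left)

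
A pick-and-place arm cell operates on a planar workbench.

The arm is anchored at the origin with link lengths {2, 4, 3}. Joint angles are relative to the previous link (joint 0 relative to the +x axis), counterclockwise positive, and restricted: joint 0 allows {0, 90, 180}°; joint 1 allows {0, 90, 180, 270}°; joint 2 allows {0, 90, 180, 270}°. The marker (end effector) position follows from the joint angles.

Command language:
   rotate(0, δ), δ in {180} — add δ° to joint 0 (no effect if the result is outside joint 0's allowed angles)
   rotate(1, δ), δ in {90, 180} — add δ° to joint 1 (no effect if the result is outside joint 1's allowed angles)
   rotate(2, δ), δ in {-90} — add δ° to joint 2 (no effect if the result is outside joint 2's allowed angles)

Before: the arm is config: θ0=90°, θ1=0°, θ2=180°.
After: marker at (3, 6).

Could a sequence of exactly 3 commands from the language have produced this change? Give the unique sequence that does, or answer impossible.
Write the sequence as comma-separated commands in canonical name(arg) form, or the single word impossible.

from: config: θ0=90°, θ1=0°, θ2=180°
step 1 (rotate(2, -90)): config: θ0=90°, θ1=0°, θ2=90°
step 2 (rotate(2, -90)): config: θ0=90°, θ1=0°, θ2=0°
step 3 (rotate(2, -90)): config: θ0=90°, θ1=0°, θ2=270°
all 64 alternatives checked — unique.

rotate(2, -90), rotate(2, -90), rotate(2, -90)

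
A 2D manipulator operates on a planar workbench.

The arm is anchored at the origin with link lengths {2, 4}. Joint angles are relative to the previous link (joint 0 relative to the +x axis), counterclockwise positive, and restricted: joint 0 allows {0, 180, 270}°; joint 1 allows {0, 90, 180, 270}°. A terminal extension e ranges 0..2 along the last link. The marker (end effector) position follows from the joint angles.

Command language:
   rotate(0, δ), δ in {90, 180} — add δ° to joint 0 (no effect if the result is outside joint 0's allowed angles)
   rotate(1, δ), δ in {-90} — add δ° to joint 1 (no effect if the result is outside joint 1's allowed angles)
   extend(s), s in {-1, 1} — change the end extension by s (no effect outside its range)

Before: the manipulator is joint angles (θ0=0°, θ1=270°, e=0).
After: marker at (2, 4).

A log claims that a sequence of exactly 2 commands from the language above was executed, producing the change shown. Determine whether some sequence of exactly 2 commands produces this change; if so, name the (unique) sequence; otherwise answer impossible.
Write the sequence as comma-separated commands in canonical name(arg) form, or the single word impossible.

rotate(1, -90), rotate(1, -90)

start: joint angles (θ0=0°, θ1=270°, e=0)
[1] after rotate(1, -90): joint angles (θ0=0°, θ1=180°, e=0)
[2] after rotate(1, -90): joint angles (θ0=0°, θ1=90°, e=0)
no rival 2-sequence matches.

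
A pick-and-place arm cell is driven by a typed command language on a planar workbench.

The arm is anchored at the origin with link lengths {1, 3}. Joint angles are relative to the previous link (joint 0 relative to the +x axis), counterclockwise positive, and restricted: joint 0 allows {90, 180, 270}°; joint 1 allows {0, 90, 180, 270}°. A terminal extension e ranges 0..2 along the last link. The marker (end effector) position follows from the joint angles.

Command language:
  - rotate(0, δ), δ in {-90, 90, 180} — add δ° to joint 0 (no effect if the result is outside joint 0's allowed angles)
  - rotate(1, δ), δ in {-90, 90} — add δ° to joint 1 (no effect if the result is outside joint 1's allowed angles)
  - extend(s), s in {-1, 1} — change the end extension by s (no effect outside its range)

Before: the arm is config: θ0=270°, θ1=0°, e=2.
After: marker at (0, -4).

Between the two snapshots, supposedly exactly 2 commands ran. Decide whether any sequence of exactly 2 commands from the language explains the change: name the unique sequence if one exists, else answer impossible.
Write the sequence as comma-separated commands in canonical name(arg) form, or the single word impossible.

begin: config: θ0=270°, θ1=0°, e=2
1. extend(-1) → config: θ0=270°, θ1=0°, e=1
2. extend(-1) → config: θ0=270°, θ1=0°, e=0
uniquely the one of 49 2-step routes that fits.

extend(-1), extend(-1)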